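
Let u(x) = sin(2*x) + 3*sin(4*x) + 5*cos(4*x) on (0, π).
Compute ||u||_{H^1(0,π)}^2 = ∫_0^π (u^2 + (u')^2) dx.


||u||_{H^1(0,π)}^2 = 583*π/2

u'(x) = -20*sin(4*x) + 2*cos(2*x) + 12*cos(4*x).
Expand u² and (u')² and integrate term by term on (0, π), using: for integers n ≥ 1, ∫_0^π sin²(nx) dx = ∫_0^π cos²(nx) dx = π/2; for n ≠ n', ∫_0^π sin(nx)sin(n'x) dx = ∫_0^π cos(nx)cos(n'x) dx = 0; and by product-to-sum, ∫_0^π sin(nx)cos(n'x) dx = ½∫_0^π [sin((n+n')x) + sin((n−n')x)] dx, which is 0 when n+n' is even and 2n/(n²−n'²) when n+n' is odd (it need not vanish on (0, π)).
  u² squared terms: (3)²·∫sin(4x)² dx = 9·π/2 = 9*π/2;  (5)²·∫cos(4x)² dx = 25·π/2 = 25*π/2;  (1)²·∫sin(2x)² dx = 1·π/2 = π/2.
  u² cross terms: 2·(3)·(5)·∫sin(4x)·cos(4x) dx = 30·(0) = 0;  2·(3)·(1)·∫sin(4x)·sin(2x) dx = 6·(0) = 0;  2·(5)·(1)·∫cos(4x)·sin(2x) dx = 10·(0) = 0.
  So ∫_0^π u² dx = 9*π/2 + 25*π/2 + π/2 + 0 + 0 + 0 = 35*π/2.
  (u')² squared terms: (-20)²·∫sin(4x)² dx = 400·π/2 = 200*π;  (2)²·∫cos(2x)² dx = 4·π/2 = 2*π;  (12)²·∫cos(4x)² dx = 144·π/2 = 72*π.
  (u')² cross terms: 2·(-20)·(2)·∫sin(4x)·cos(2x) dx = -80·(0) = 0;  2·(-20)·(12)·∫sin(4x)·cos(4x) dx = -480·(0) = 0;  2·(2)·(12)·∫cos(2x)·cos(4x) dx = 48·(0) = 0.
  So ∫_0^π (u')² dx = 200*π + 2*π + 72*π + 0 + 0 + 0 = 274*π.
||u||_{H^1}^2 = (35*π/2) + (274*π) = 583*π/2.


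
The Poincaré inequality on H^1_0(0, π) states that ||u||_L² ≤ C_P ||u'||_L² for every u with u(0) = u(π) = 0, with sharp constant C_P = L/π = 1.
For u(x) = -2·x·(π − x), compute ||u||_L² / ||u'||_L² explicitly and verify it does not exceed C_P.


||u||_L² / ||u'||_L² = sqrt(10)*π/10 < C_P = 1.

u(x) = -2·x·(π − x), so u'(x) = 4*x - 2*π.
u(x) = -2·x·(π − x) vanishes at x = 0 and x = π, so u ∈ H^1_0(0, π). Differentiate via the product rule and integrate the resulting polynomials term by term.
  ∫_0^π u² dx = ∫_0^π (4*x^4 - 8*π*x^3 + 4*π^2*x^2) dx. Term by term:
    ∫_0^π 4*x^4 dx = 4*π^5/5;  ∫_0^π -8*π*x^3 dx = -2*π^5;  ∫_0^π 4*π^2*x^2 dx = 4*π^5/3.
  Sum: 4*π^5/5 − 2*π^5 + 4*π^5/3 = 2*π^5/15.
  ∫_0^π (u')² dx = ∫_0^π (16*x^2 - 16*π*x + 4*π^2) dx. Term by term:
    ∫_0^π 16*x^2 dx = 16*π^3/3;  ∫_0^π -16*π*x dx = -8*π^3;  ∫_0^π 4*π^2 dx = 4*π^3.
  Sum: 16*π^3/3 − 8*π^3 + 4*π^3 = 4*π^3/3.
∫_0^π u² dx = 2*π^5/15, so ||u||_L² = sqrt(30)*π^(5/2)/15.
∫_0^π (u')² dx = 4*π^3/3, so ||u'||_L² = 2*sqrt(3)*π^(3/2)/3.
Ratio ||u||_L² / ||u'||_L² = sqrt(10)*π/10.
Sharp Poincaré constant on H^1_0(0, π) is C_P = L/π = 1, achieved by sin(x).
A polynomial bump cannot attain the sharp Poincaré constant (only the first sine eigenfunction does), so the ratio is strictly less than C_P, consistent with ||u||_L² ≤ C_P ||u'||_L².


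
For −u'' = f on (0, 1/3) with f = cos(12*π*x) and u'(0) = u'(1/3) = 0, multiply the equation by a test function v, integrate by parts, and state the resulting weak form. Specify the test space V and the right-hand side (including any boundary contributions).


V = H^1(0, 1/3) (no boundary constraint on v; u is determined up to an additive constant); weak form: ∫_0^1/3 u'v' dx = ∫_0^1/3 (cos(12*π*x)) v dx for all v ∈ V.

Multiply both sides by a test function v and integrate from 0 to 1/3:
  ∫_0^1/3 −u''(x) v(x) dx = ∫_0^1/3 f(x) v(x) dx.
Integrate the LHS by parts once:
  ∫_0^1/3 −u'' v dx = −[u'(x) v(x)]_0^1/3 + ∫_0^1/3 u'(x) v'(x) dx.
Thus ∫_0^1/3 u'(x) v'(x) dx = ∫_0^1/3 f(x) v(x) dx + [u'(x) v(x)]_0^1/3.
Choose V so that boundary terms are either known or forced to vanish.
u has homogeneous Neumann: u'(0) = u'(1/3) = 0. So [u' v]_0^1/3 = 0·v(1/3) − 0·v(0) = 0 for any v; take V = H^1(0, 1/3).
Weak formulation: find u (satisfying any essential BC) such that ∫_0^1/3 u'(x) v'(x) dx = ∫_0^1/3 f v dx for all v ∈ V (homogeneous Neumann, so boundary terms vanish).
Substituting f(x) = cos(12*π*x), the right-hand side is ∫_0^1/3 (cos(12*π*x)) v dx.
Compatibility check (pure Neumann): taking v ≡ 1 ∈ V gives 0 = ∫_0^1/3 f dx + (0) − (0), i.e. ∫_0^1/3 f dx must equal u'(0) − u'(1/3) = 0. Indeed ∫_0^1/3 (cos(12*π*x)) dx = 0, so the data are compatible. The solution is then unique only up to an additive constant (fix it e.g. by requiring ∫_0^1/3 u dx = 0).


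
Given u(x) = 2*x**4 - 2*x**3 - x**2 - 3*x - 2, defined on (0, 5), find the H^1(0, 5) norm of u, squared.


||u||_{H^1}^2 = 116867365/126

The H^1 norm (squared) on an interval (0, L) is
  ||u||_{H^1}^2 = ∫_0^L u(x)^2 dx + ∫_0^L u'(x)^2 dx.
Compute u'(x) = 8*x**3 - 6*x**2 - 2*x - 3.
Then u(x)^2 = 4*x**8 - 8*x**7 - 8*x**5 + 5*x**4 + 14*x**3 + 13*x**2 + 12*x + 4 and u'(x)^2 = 64*x**6 - 96*x**5 + 4*x**4 - 24*x**3 + 40*x**2 + 12*x + 9.
Integrate each monomial from 0 to 5 using ∫_0^5 c·x^n dx = c·5^(n+1)/(n+1):
  ∫_0^5 u(x)^2 dx = ∫_0^5 (4*x^8 - 8*x^7 - 8*x^5 + 5*x^4 + 14*x^3 + 13*x^2 + 12*x + 4) dx. Term by term:
    ∫_0^5 4*x^8 dx = 7812500/9;  ∫_0^5 -8*x^7 dx = -390625;  ∫_0^5 -8*x^5 dx = -62500/3;
    ∫_0^5 5*x^4 dx = 3125;  ∫_0^5 14*x^3 dx = 4375/2;  ∫_0^5 13*x^2 dx = 1625/3;
    ∫_0^5 12*x dx = 150;  ∫_0^5 4 dx = 20.
  Sum: 7812500/9 − 390625 − 62500/3 + 3125 + 4375/2 + 1625/3 + 150 + 20 = 8327185/18.
  ∫_0^5 u'(x)^2 dx = ∫_0^5 (64*x^6 - 96*x^5 + 4*x^4 - 24*x^3 + 40*x^2 + 12*x + 9) dx. Term by term:
    ∫_0^5 64*x^6 dx = 5000000/7;  ∫_0^5 -96*x^5 dx = -250000;  ∫_0^5 4*x^4 dx = 2500;
    ∫_0^5 -24*x^3 dx = -3750;  ∫_0^5 40*x^2 dx = 5000/3;  ∫_0^5 12*x dx = 150;
    ∫_0^5 9 dx = 45.
  Sum: 5000000/7 − 250000 + 2500 − 3750 + 5000/3 + 150 + 45 = 9762845/21.
Adding: ||u||_{H^1}^2 = 8327185/18 + 9762845/21 = 116867365/126.


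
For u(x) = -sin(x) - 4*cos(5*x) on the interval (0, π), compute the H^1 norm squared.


||u||_{H^1(0,π)}^2 = 209*π

u'(x) = 20*sin(5*x) - cos(x).
Expand u² and (u')² and integrate term by term on (0, π), using: for integers n ≥ 1, ∫_0^π sin²(nx) dx = ∫_0^π cos²(nx) dx = π/2; for n ≠ n', ∫_0^π sin(nx)sin(n'x) dx = ∫_0^π cos(nx)cos(n'x) dx = 0; and by product-to-sum, ∫_0^π sin(nx)cos(n'x) dx = ½∫_0^π [sin((n+n')x) + sin((n−n')x)] dx, which is 0 when n+n' is even and 2n/(n²−n'²) when n+n' is odd (it need not vanish on (0, π)).
  u² squared terms: (-1)²·∫sin(x)² dx = 1·π/2 = π/2;  (-4)²·∫cos(5x)² dx = 16·π/2 = 8*π.
  u² cross terms: 2·(-1)·(-4)·∫sin(x)·cos(5x) dx = 8·(0) = 0.
  So ∫_0^π u² dx = π/2 + 8*π + 0 = 17*π/2.
  (u')² squared terms: (-1)²·∫cos(x)² dx = 1·π/2 = π/2;  (20)²·∫sin(5x)² dx = 400·π/2 = 200*π.
  (u')² cross terms: 2·(-1)·(20)·∫cos(x)·sin(5x) dx = -40·(0) = 0.
  So ∫_0^π (u')² dx = π/2 + 200*π + 0 = 401*π/2.
||u||_{H^1}^2 = (17*π/2) + (401*π/2) = 209*π.


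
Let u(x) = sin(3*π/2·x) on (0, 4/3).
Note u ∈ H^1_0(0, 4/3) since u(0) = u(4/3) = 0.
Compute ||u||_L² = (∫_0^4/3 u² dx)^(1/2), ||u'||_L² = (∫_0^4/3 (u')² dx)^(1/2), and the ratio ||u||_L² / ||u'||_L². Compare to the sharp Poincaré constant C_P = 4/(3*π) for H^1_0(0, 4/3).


||u||_L² / ||u'||_L² = 2/(3*π) < C_P = 4/(3*π).

u(x) = sin(3*π/2·x), so u'(x) = 3*π*cos(3*π*x/2)/2.
Writing u(x) = A·sin(kπx/L) with A = 1 and k = 2, use ∫_0^L sin²(kπx/L) dx = L/2 and ∫_0^L cos²(kπx/L) dx = L/2.
u² = 1·sin²(3*π/2·x) and (u')² = 9*π^2/4·cos²(3*π/2·x), and each of sin², cos² integrates to L/2 = 2/3 over (0, 4/3).
∫_0^4/3 u² dx = 2/3, so ||u||_L² = sqrt(6)/3.
∫_0^4/3 (u')² dx = 3*π^2/2, so ||u'||_L² = sqrt(6)*π/2.
Ratio ||u||_L² / ||u'||_L² = 2/(3*π).
Sharp Poincaré constant on H^1_0(0, 4/3) is C_P = L/π = 4/(3*π), achieved by sin(3*π/4·x).
This is the k = 2 harmonic; the ratio L/(kπ) is strictly less than C_P = L/π, consistent with the sharp inequality ||u||_L² ≤ C_P ||u'||_L².


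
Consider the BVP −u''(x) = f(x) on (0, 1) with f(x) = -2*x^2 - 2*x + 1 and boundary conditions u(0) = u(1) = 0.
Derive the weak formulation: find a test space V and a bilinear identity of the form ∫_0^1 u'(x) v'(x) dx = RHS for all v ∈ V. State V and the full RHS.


V = H^1_0(0, 1) (so v(0) = v(1) = 0); weak form: ∫_0^1 u'v' dx = ∫_0^1 (-2*x^2 - 2*x + 1) v dx for all v ∈ V.

Multiply both sides by a test function v and integrate from 0 to 1:
  ∫_0^1 −u''(x) v(x) dx = ∫_0^1 f(x) v(x) dx.
Integrate the LHS by parts once:
  ∫_0^1 −u'' v dx = −[u'(x) v(x)]_0^1 + ∫_0^1 u'(x) v'(x) dx.
Thus ∫_0^1 u'(x) v'(x) dx = ∫_0^1 f(x) v(x) dx + [u'(x) v(x)]_0^1.
Choose V so that boundary terms are either known or forced to vanish.
u is Dirichlet: u(0) = u(1) = 0. Let V = H^1_0(0, 1); then v(0) = v(1) = 0, and [u' v]_0^1 = 0.
Weak formulation: find u (satisfying any essential BC) such that ∫_0^1 u'(x) v'(x) dx = ∫_0^1 f v dx for all v ∈ V.
Substituting f(x) = -2*x^2 - 2*x + 1, the right-hand side is ∫_0^1 (-2*x^2 - 2*x + 1) v dx.


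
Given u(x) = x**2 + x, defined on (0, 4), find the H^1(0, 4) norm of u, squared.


||u||_{H^1}^2 = 7132/15

The H^1 norm (squared) on an interval (0, L) is
  ||u||_{H^1}^2 = ∫_0^L u(x)^2 dx + ∫_0^L u'(x)^2 dx.
Compute u'(x) = 2*x + 1.
Then u(x)^2 = x**4 + 2*x**3 + x**2 and u'(x)^2 = 4*x**2 + 4*x + 1.
Integrate each monomial from 0 to 4 using ∫_0^4 c·x^n dx = c·4^(n+1)/(n+1):
  ∫_0^4 u(x)^2 dx = ∫_0^4 (x^4 + 2*x^3 + x^2) dx. Term by term:
    ∫_0^4 x^4 dx = 1024/5;  ∫_0^4 2*x^3 dx = 128;  ∫_0^4 x^2 dx = 64/3.
  Sum: 1024/5 + 128 + 64/3 = 5312/15.
  ∫_0^4 u'(x)^2 dx = ∫_0^4 (4*x^2 + 4*x + 1) dx. Term by term:
    ∫_0^4 4*x^2 dx = 256/3;  ∫_0^4 4*x dx = 32;  ∫_0^4 1 dx = 4.
  Sum: 256/3 + 32 + 4 = 364/3.
Adding: ||u||_{H^1}^2 = 5312/15 + 364/3 = 7132/15.


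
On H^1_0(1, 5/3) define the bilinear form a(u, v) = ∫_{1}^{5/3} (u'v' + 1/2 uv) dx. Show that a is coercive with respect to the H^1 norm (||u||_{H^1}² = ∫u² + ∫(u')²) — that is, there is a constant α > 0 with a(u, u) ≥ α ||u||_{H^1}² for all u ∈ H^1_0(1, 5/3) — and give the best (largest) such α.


α = (2 + 9*π^2)/(4 + 9*π^2)

Coercivity of a(·,·) on H^1_0(1, 5/3) means a(u, u) ≥ α ||u||_{H^1}² for every u ∈ H^1_0.
The interval has length L = 2/3, and Poincaré/coercivity depend only on L. Here a(u, u) = ∫(u')² + (1/2)·∫u².
Here 0 < c = 1/2 < 1. The condition a(u,u) ≥ α||u||_{H^1}² reads (1−α)∫(u')² ≥ (α−c)∫u². Any admissible α is ≤ 1 (rapidly oscillating u have ∫u²/∫(u')² → 0), and α = 1 would force 0 ≥ (1−c)∫u², impossible since c < 1; so 1−α > 0. By the sharp Poincaré inequality on H^1_0 of an interval of length L, ∫(u')² ≥ (π/L)²∫u² with equality for the first sine mode sin(π(x−x₀)/L) (x₀ the left endpoint), so the inequality holds for all u iff (1−α)(π/L)² ≥ α − c, i.e. α ≤ ((π/L)² + c)/((π/L)² + 1) = (1 + c(L/π)²)/(1 + (L/π)²). With (π/L)² = 9*π^2/4 and c = 1/2, the largest admissible constant is α = ((π/L)² + c)/((π/L)² + 1).
Simplifying, α = (2 + 9*π^2)/(4 + 9*π^2).


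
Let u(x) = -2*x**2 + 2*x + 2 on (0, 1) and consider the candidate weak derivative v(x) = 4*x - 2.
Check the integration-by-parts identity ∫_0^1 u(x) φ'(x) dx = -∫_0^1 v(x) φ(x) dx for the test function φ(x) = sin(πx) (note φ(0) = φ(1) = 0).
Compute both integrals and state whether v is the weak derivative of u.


LHS = 0, RHS = 0. No, v is not the weak derivative of u.

u(x) = -2*x**2 + 2*x + 2, classical derivative u'(x) = 2 - 4*x.
φ(x) = sin(πx), so φ'(x) = π*cos(π*x).
Note φ(0) = φ(1) = 0, so the boundary term u·φ vanishes.
LHS = ∫_0^1 u(x) φ'(x) dx = ∫_0^1 (-2*π*x^2*cos(π*x) + 2*π*x*cos(π*x) + 2*π*cos(π*x)) dx. Term by term:
  ∫_0^1 2*π*cos(π*x) dx = 0;  ∫_0^1 -2*π*x^2*cos(π*x) dx = 4/π;  ∫_0^1 2*π*x*cos(π*x) dx = -4/π.
Sum: 0 + 4/π − 4/π = 0.
So LHS = 0.
∫_0^1 v(x) φ(x) dx = ∫_0^1 (4*x*sin(π*x) - 2*sin(π*x)) dx. Term by term:
  ∫_0^1 -2*sin(π*x) dx = -4/π;  ∫_0^1 4*x*sin(π*x) dx = 4/π.
Sum: -4/π + 4/π = 0.
So RHS = -∫_0^1 v(x) φ(x) dx = 0.
LHS = RHS, so the identity holds for this particular φ. But this is necessary, not sufficient: a weak derivative must satisfy the identity for EVERY test function in C_c^∞(0, 1).
Here u is smooth, so its weak derivative equals its classical derivative u'(x) = 2 - 4*x. Since v(x) = 4*x - 2 ≠ u'(x), v is NOT the weak derivative of u — the agreement for this single φ is a coincidence (the difference v − u' happens to be L²-orthogonal to this φ).


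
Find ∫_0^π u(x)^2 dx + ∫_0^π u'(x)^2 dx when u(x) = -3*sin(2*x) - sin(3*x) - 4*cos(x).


||u||_{H^1(0,π)}^2 = 64 + 87*π/2

u'(x) = 4*sin(x) - 6*cos(2*x) - 3*cos(3*x).
Expand u² and (u')² and integrate term by term on (0, π), using: for integers n ≥ 1, ∫_0^π sin²(nx) dx = ∫_0^π cos²(nx) dx = π/2; for n ≠ n', ∫_0^π sin(nx)sin(n'x) dx = ∫_0^π cos(nx)cos(n'x) dx = 0; and by product-to-sum, ∫_0^π sin(nx)cos(n'x) dx = ½∫_0^π [sin((n+n')x) + sin((n−n')x)] dx, which is 0 when n+n' is even and 2n/(n²−n'²) when n+n' is odd (it need not vanish on (0, π)).
  u² squared terms: (-1)²·∫sin(3x)² dx = 1·π/2 = π/2;  (-4)²·∫cos(x)² dx = 16·π/2 = 8*π;  (-3)²·∫sin(2x)² dx = 9·π/2 = 9*π/2.
  u² cross terms: 2·(-1)·(-4)·∫sin(3x)·cos(x) dx = 8·(0) = 0;  2·(-1)·(-3)·∫sin(3x)·sin(2x) dx = 6·(0) = 0;  2·(-4)·(-3)·∫cos(x)·sin(2x) dx = 24·(4/3) = 32.
  So ∫_0^π u² dx = π/2 + 8*π + 9*π/2 + 0 + 0 + 32 = 32 + 13*π.
  (u')² squared terms: (-6)²·∫cos(2x)² dx = 36·π/2 = 18*π;  (-3)²·∫cos(3x)² dx = 9·π/2 = 9*π/2;  (4)²·∫sin(x)² dx = 16·π/2 = 8*π.
  (u')² cross terms: 2·(-6)·(-3)·∫cos(2x)·cos(3x) dx = 36·(0) = 0;  2·(-6)·(4)·∫cos(2x)·sin(x) dx = -48·(-2/3) = 32;  2·(-3)·(4)·∫cos(3x)·sin(x) dx = -24·(0) = 0.
  So ∫_0^π (u')² dx = 18*π + 9*π/2 + 8*π + 0 + 32 + 0 = 32 + 61*π/2.
||u||_{H^1}^2 = (32 + 13*π) + (32 + 61*π/2) = 64 + 87*π/2.


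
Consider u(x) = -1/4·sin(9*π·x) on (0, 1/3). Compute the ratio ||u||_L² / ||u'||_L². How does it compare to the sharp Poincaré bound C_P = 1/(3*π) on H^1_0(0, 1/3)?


||u||_L² / ||u'||_L² = 1/(9*π) < C_P = 1/(3*π).

u(x) = -1/4·sin(9*π·x), so u'(x) = -9*π*cos(9*π*x)/4.
Writing u(x) = A·sin(kπx/L) with A = -1/4 and k = 3, use ∫_0^L sin²(kπx/L) dx = L/2 and ∫_0^L cos²(kπx/L) dx = L/2.
u² = 1/16·sin²(9*π·x) and (u')² = 81*π^2/16·cos²(9*π·x), and each of sin², cos² integrates to L/2 = 1/6 over (0, 1/3).
∫_0^1/3 u² dx = 1/96, so ||u||_L² = sqrt(6)/24.
∫_0^1/3 (u')² dx = 27*π^2/32, so ||u'||_L² = 3*sqrt(6)*π/8.
Ratio ||u||_L² / ||u'||_L² = 1/(9*π).
Sharp Poincaré constant on H^1_0(0, 1/3) is C_P = L/π = 1/(3*π), achieved by sin(3*π·x).
This is the k = 3 harmonic; the ratio L/(kπ) is strictly less than C_P = L/π, consistent with the sharp inequality ||u||_L² ≤ C_P ||u'||_L².


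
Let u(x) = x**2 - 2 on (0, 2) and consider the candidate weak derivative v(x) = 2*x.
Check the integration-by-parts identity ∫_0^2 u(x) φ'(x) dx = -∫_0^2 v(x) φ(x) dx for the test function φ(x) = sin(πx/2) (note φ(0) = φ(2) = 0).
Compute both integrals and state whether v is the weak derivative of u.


LHS = -8/π, RHS = -8/π. Yes, v = u' weakly.

u(x) = x**2 - 2, classical derivative u'(x) = 2*x.
φ(x) = sin(πx/2), so φ'(x) = π*cos(π*x/2)/2.
Note φ(0) = φ(2) = 0, so the boundary term u·φ vanishes.
LHS = ∫_0^2 u(x) φ'(x) dx = ∫_0^2 (π*x^2*cos(π*x/2)/2 - π*cos(π*x/2)) dx. Term by term:
  ∫_0^2 -π*cos(π*x/2) dx = 0;  ∫_0^2 π*x^2*cos(π*x/2)/2 dx = -8/π.
Sum: 0 − 8/π = -8/π.
So LHS = -8/π.
∫_0^2 v(x) φ(x) dx = ∫_0^2 (2*x*sin(π*x/2)) dx. Term by term:
  ∫_0^2 2*x*sin(π*x/2) dx = 8/π.
So RHS = -∫_0^2 v(x) φ(x) dx = -8/π.
LHS = RHS, so the identity holds for this test φ.
Moreover u is smooth here and v(x) = u'(x) = 2*x pointwise, so the identity holds for every test function. Hence v is the weak derivative of u.


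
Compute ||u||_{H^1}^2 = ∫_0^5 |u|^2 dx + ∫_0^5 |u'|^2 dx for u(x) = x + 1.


||u||_{H^1}^2 = 230/3

The H^1 norm (squared) on an interval (0, L) is
  ||u||_{H^1}^2 = ∫_0^L u(x)^2 dx + ∫_0^L u'(x)^2 dx.
Compute u'(x) = 1.
Then u(x)^2 = x**2 + 2*x + 1 and u'(x)^2 = 1.
Integrate each monomial from 0 to 5 using ∫_0^5 c·x^n dx = c·5^(n+1)/(n+1):
  ∫_0^5 u(x)^2 dx = ∫_0^5 (x^2 + 2*x + 1) dx. Term by term:
    ∫_0^5 x^2 dx = 125/3;  ∫_0^5 2*x dx = 25;  ∫_0^5 1 dx = 5.
  Sum: 125/3 + 25 + 5 = 215/3.
  ∫_0^5 u'(x)^2 dx = ∫_0^5 (1) dx. Term by term:
    ∫_0^5 1 dx = 5.
Adding: ||u||_{H^1}^2 = 215/3 + 5 = 230/3.


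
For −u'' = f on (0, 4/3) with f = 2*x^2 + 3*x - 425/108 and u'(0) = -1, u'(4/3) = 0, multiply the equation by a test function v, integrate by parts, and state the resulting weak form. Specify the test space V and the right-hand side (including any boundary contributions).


V = H^1(0, 4/3) (v unrestricted at boundary; u is determined up to an additive constant); weak form: ∫_0^4/3 u'v' dx = ∫_0^4/3 (2*x^2 + 3*x - 425/108) v dx + v(0) for all v ∈ V.

Multiply both sides by a test function v and integrate from 0 to 4/3:
  ∫_0^4/3 −u''(x) v(x) dx = ∫_0^4/3 f(x) v(x) dx.
Integrate the LHS by parts once:
  ∫_0^4/3 −u'' v dx = −[u'(x) v(x)]_0^4/3 + ∫_0^4/3 u'(x) v'(x) dx.
Thus ∫_0^4/3 u'(x) v'(x) dx = ∫_0^4/3 f(x) v(x) dx + [u'(x) v(x)]_0^4/3.
Choose V so that boundary terms are either known or forced to vanish.
u has inhomogeneous Neumann u'(0) = -1, u'(4/3) = 0. [u' v]_0^4/3 = (0)·v(4/3) − (-1)·v(0) = v(0). Take V = H^1(0, 4/3); boundary term becomes part of RHS.
Weak formulation: find u (satisfying any essential BC) such that ∫_0^4/3 u'(x) v'(x) dx = ∫_0^4/3 f v dx + v(0) for all v ∈ V (Neumann data are natural BCs: they enter the RHS as boundary terms).
Substituting f(x) = 2*x^2 + 3*x - 425/108, the right-hand side is ∫_0^4/3 (2*x^2 + 3*x - 425/108) v dx + v(0).
Compatibility check (pure Neumann): taking v ≡ 1 ∈ V gives 0 = ∫_0^4/3 f dx + (0) − (-1), i.e. ∫_0^4/3 f dx must equal u'(0) − u'(4/3) = -1. Indeed ∫_0^4/3 (2*x^2 + 3*x - 425/108) dx = -1, so the data are compatible. The solution is then unique only up to an additive constant (fix it e.g. by requiring ∫_0^4/3 u dx = 0).


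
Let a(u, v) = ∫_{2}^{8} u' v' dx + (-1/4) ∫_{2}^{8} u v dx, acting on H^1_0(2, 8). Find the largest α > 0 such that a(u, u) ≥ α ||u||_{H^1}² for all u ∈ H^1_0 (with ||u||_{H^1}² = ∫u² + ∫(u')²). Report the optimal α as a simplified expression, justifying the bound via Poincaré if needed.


α = (-9 + π^2)/(π^2 + 36)

Coercivity of a(·,·) on H^1_0(2, 8) means a(u, u) ≥ α ||u||_{H^1}² for every u ∈ H^1_0.
The interval has length L = 6, and Poincaré/coercivity depend only on L. Here a(u, u) = ∫(u')² + (-1/4)·∫u².
Here c = -1/4 < 0 with |c| < (π/L)² = π^2/36, so coercivity still holds. The condition a(u,u) ≥ α||u||_{H^1}² reads (1−α)∫(u')² ≥ (α−c)∫u². Any admissible α is ≤ 1 (rapidly oscillating u have ∫u²/∫(u')² → 0), and α = 1 would force 0 ≥ (1−c)∫u², impossible since c < 1; so 1−α > 0. By the sharp Poincaré inequality on H^1_0 of an interval of length L, ∫(u')² ≥ (π/L)²∫u² with equality for the first sine mode sin(π(x−x₀)/L) (x₀ the left endpoint), so the inequality holds for all u iff (1−α)(π/L)² ≥ α − c, i.e. α ≤ ((π/L)² + c)/((π/L)² + 1) = (1 + c(L/π)²)/(1 + (L/π)²). (Direct route, valid since c ≤ 0: Poincaré gives c∫u² ≥ c(L/π)²∫(u')², so a(u,u) ≥ (1 + c(L/π)²)∫(u')², while ||u||_{H^1}² ≤ (1 + (L/π)²)∫(u')²; dividing yields the same α.) With (π/L)² = π^2/36 and c = -1/4, the largest admissible constant is α = ((π/L)² + c)/((π/L)² + 1).
Simplifying, α = (-9 + π^2)/(π^2 + 36).


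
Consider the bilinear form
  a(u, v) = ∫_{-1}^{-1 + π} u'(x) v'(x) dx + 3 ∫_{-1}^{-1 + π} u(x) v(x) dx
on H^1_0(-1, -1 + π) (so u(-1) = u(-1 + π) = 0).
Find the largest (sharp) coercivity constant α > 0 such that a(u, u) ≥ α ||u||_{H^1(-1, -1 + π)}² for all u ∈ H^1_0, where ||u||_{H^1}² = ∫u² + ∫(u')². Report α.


α = 1

Coercivity of a(·,·) on H^1_0(-1, -1 + π) means a(u, u) ≥ α ||u||_{H^1}² for every u ∈ H^1_0.
The interval has length L = π, and Poincaré/coercivity depend only on L. Here a(u, u) = ∫(u')² + (3)·∫u².
Here c = 3 ≥ 1, so a(u,u) = ∫(u')² + c∫u² ≥ ∫(u')² + ∫u² = ||u||_{H^1}², i.e. α = 1 works. No larger α is possible: a(u,u) ≥ α||u||_{H^1}² means (1−α)∫(u')² ≥ (α−c)∫u², and for the modes u_n = sin(nπ(x−x₀)/L) (x₀ the left endpoint) one has ∫u_n²/∫(u_n')² = (L/(nπ))² → 0, so a(u_n,u_n)/||u_n||_{H^1}² → 1. Hence the optimal constant is α = 1.
Therefore α = 1.


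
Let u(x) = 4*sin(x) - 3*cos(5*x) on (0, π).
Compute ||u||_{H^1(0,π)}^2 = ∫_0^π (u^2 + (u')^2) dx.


||u||_{H^1(0,π)}^2 = 133*π

u'(x) = 15*sin(5*x) + 4*cos(x).
Expand u² and (u')² and integrate term by term on (0, π), using: for integers n ≥ 1, ∫_0^π sin²(nx) dx = ∫_0^π cos²(nx) dx = π/2; for n ≠ n', ∫_0^π sin(nx)sin(n'x) dx = ∫_0^π cos(nx)cos(n'x) dx = 0; and by product-to-sum, ∫_0^π sin(nx)cos(n'x) dx = ½∫_0^π [sin((n+n')x) + sin((n−n')x)] dx, which is 0 when n+n' is even and 2n/(n²−n'²) when n+n' is odd (it need not vanish on (0, π)).
  u² squared terms: (-3)²·∫cos(5x)² dx = 9·π/2 = 9*π/2;  (4)²·∫sin(x)² dx = 16·π/2 = 8*π.
  u² cross terms: 2·(-3)·(4)·∫cos(5x)·sin(x) dx = -24·(0) = 0.
  So ∫_0^π u² dx = 9*π/2 + 8*π + 0 = 25*π/2.
  (u')² squared terms: (4)²·∫cos(x)² dx = 16·π/2 = 8*π;  (15)²·∫sin(5x)² dx = 225·π/2 = 225*π/2.
  (u')² cross terms: 2·(4)·(15)·∫cos(x)·sin(5x) dx = 120·(0) = 0.
  So ∫_0^π (u')² dx = 8*π + 225*π/2 + 0 = 241*π/2.
||u||_{H^1}^2 = (25*π/2) + (241*π/2) = 133*π.


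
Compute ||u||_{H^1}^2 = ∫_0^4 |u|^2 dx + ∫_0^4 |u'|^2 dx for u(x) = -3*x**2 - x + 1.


||u||_{H^1}^2 = 44648/15

The H^1 norm (squared) on an interval (0, L) is
  ||u||_{H^1}^2 = ∫_0^L u(x)^2 dx + ∫_0^L u'(x)^2 dx.
Compute u'(x) = -6*x - 1.
Then u(x)^2 = 9*x**4 + 6*x**3 - 5*x**2 - 2*x + 1 and u'(x)^2 = 36*x**2 + 12*x + 1.
Integrate each monomial from 0 to 4 using ∫_0^4 c·x^n dx = c·4^(n+1)/(n+1):
  ∫_0^4 u(x)^2 dx = ∫_0^4 (9*x^4 + 6*x^3 - 5*x^2 - 2*x + 1) dx. Term by term:
    ∫_0^4 9*x^4 dx = 9216/5;  ∫_0^4 6*x^3 dx = 384;  ∫_0^4 -5*x^2 dx = -320/3;
    ∫_0^4 -2*x dx = -16;  ∫_0^4 1 dx = 4.
  Sum: 9216/5 + 384 − 320/3 − 16 + 4 = 31628/15.
  ∫_0^4 u'(x)^2 dx = ∫_0^4 (36*x^2 + 12*x + 1) dx. Term by term:
    ∫_0^4 36*x^2 dx = 768;  ∫_0^4 12*x dx = 96;  ∫_0^4 1 dx = 4.
  Sum: 768 + 96 + 4 = 868.
Adding: ||u||_{H^1}^2 = 31628/15 + 868 = 44648/15.


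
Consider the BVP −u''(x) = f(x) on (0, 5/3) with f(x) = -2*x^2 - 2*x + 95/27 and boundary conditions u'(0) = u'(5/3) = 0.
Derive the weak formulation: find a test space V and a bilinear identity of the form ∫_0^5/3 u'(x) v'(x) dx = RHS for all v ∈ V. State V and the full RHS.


V = H^1(0, 5/3) (no boundary constraint on v; u is determined up to an additive constant); weak form: ∫_0^5/3 u'v' dx = ∫_0^5/3 (-2*x^2 - 2*x + 95/27) v dx for all v ∈ V.

Multiply both sides by a test function v and integrate from 0 to 5/3:
  ∫_0^5/3 −u''(x) v(x) dx = ∫_0^5/3 f(x) v(x) dx.
Integrate the LHS by parts once:
  ∫_0^5/3 −u'' v dx = −[u'(x) v(x)]_0^5/3 + ∫_0^5/3 u'(x) v'(x) dx.
Thus ∫_0^5/3 u'(x) v'(x) dx = ∫_0^5/3 f(x) v(x) dx + [u'(x) v(x)]_0^5/3.
Choose V so that boundary terms are either known or forced to vanish.
u has homogeneous Neumann: u'(0) = u'(5/3) = 0. So [u' v]_0^5/3 = 0·v(5/3) − 0·v(0) = 0 for any v; take V = H^1(0, 5/3).
Weak formulation: find u (satisfying any essential BC) such that ∫_0^5/3 u'(x) v'(x) dx = ∫_0^5/3 f v dx for all v ∈ V (homogeneous Neumann, so boundary terms vanish).
Substituting f(x) = -2*x^2 - 2*x + 95/27, the right-hand side is ∫_0^5/3 (-2*x^2 - 2*x + 95/27) v dx.
Compatibility check (pure Neumann): taking v ≡ 1 ∈ V gives 0 = ∫_0^5/3 f dx + (0) − (0), i.e. ∫_0^5/3 f dx must equal u'(0) − u'(5/3) = 0. Indeed ∫_0^5/3 (-2*x^2 - 2*x + 95/27) dx = 0, so the data are compatible. The solution is then unique only up to an additive constant (fix it e.g. by requiring ∫_0^5/3 u dx = 0).


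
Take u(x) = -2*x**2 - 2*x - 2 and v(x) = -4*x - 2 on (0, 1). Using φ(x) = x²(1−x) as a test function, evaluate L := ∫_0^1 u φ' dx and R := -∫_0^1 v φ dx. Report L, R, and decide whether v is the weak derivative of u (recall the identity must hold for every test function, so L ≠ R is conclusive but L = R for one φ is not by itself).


LHS = 11/30, RHS = 11/30. Yes, v = u' weakly.

u(x) = -2*x**2 - 2*x - 2, classical derivative u'(x) = -4*x - 2.
φ(x) = x²(1−x), so φ'(x) = x*(2 - 3*x).
Note φ(0) = φ(1) = 0, so the boundary term u·φ vanishes.
LHS = ∫_0^1 u(x) φ'(x) dx = ∫_0^1 (6*x^4 + 2*x^3 + 2*x^2 - 4*x) dx. Term by term:
  ∫_0^1 6*x^4 dx = 6/5;  ∫_0^1 2*x^3 dx = 1/2;  ∫_0^1 2*x^2 dx = 2/3;
  ∫_0^1 -4*x dx = -2.
Sum: 6/5 + 1/2 + 2/3 − 2 = 11/30.
So LHS = 11/30.
∫_0^1 v(x) φ(x) dx = ∫_0^1 (4*x^4 - 2*x^3 - 2*x^2) dx. Term by term:
  ∫_0^1 4*x^4 dx = 4/5;  ∫_0^1 -2*x^3 dx = -1/2;  ∫_0^1 -2*x^2 dx = -2/3.
Sum: 4/5 − 1/2 − 2/3 = -11/30.
So RHS = -∫_0^1 v(x) φ(x) dx = 11/30.
LHS = RHS, so the identity holds for this test φ.
Moreover u is smooth here and v(x) = u'(x) = -4*x - 2 pointwise, so the identity holds for every test function. Hence v is the weak derivative of u.


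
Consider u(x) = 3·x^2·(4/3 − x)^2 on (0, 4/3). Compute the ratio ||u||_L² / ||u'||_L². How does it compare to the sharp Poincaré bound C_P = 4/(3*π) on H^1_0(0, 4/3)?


||u||_L² / ||u'||_L² = 2*sqrt(3)/9 < C_P = 4/(3*π).

u(x) = 3·x^2·(4/3 − x)^2, so u'(x) = 4*x*(3*x - 4)*(3*x - 2)/3.
u(x) = 3·x^2·(4/3 − x)^2 vanishes at x = 0 and x = 4/3, so u ∈ H^1_0(0, 4/3). Differentiate via the product rule and integrate the resulting polynomials term by term.
  ∫_0^4/3 u² dx = ∫_0^4/3 (9*x^8 - 48*x^7 + 96*x^6 - 256*x^5/3 + 256*x^4/9) dx. Term by term:
    ∫_0^4/3 9*x^8 dx = 262144/19683;  ∫_0^4/3 -48*x^7 dx = -131072/2187;  ∫_0^4/3 96*x^6 dx = 524288/5103;
    ∫_0^4/3 -256*x^5/3 dx = -524288/6561;  ∫_0^4/3 256*x^4/9 dx = 262144/10935.
  Sum: 262144/19683 − 131072/2187 + 524288/5103 − 524288/6561 + 262144/10935 = 131072/688905.
  ∫_0^4/3 (u')² dx = ∫_0^4/3 (144*x^6 - 576*x^5 + 832*x^4 - 512*x^3 + 1024*x^2/9) dx. Term by term:
    ∫_0^4/3 144*x^6 dx = 262144/1701;  ∫_0^4/3 -576*x^5 dx = -131072/243;  ∫_0^4/3 832*x^4 dx = 851968/1215;
    ∫_0^4/3 -512*x^3 dx = -32768/81;  ∫_0^4/3 1024*x^2/9 dx = 65536/729.
  Sum: 262144/1701 − 131072/243 + 851968/1215 − 32768/81 + 65536/729 = 32768/25515.
∫_0^4/3 u² dx = 131072/688905, so ||u||_L² = 256*sqrt(210)/8505.
∫_0^4/3 (u')² dx = 32768/25515, so ||u'||_L² = 128*sqrt(70)/945.
Ratio ||u||_L² / ||u'||_L² = 2*sqrt(3)/9.
Sharp Poincaré constant on H^1_0(0, 4/3) is C_P = L/π = 4/(3*π), achieved by sin(3*π/4·x).
A polynomial bump cannot attain the sharp Poincaré constant (only the first sine eigenfunction does), so the ratio is strictly less than C_P, consistent with ||u||_L² ≤ C_P ||u'||_L².


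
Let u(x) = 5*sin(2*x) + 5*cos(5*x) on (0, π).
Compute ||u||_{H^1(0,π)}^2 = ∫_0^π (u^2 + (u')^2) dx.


||u||_{H^1(0,π)}^2 = -5200/21 + 775*π/2

u'(x) = -25*sin(5*x) + 10*cos(2*x).
Expand u² and (u')² and integrate term by term on (0, π), using: for integers n ≥ 1, ∫_0^π sin²(nx) dx = ∫_0^π cos²(nx) dx = π/2; for n ≠ n', ∫_0^π sin(nx)sin(n'x) dx = ∫_0^π cos(nx)cos(n'x) dx = 0; and by product-to-sum, ∫_0^π sin(nx)cos(n'x) dx = ½∫_0^π [sin((n+n')x) + sin((n−n')x)] dx, which is 0 when n+n' is even and 2n/(n²−n'²) when n+n' is odd (it need not vanish on (0, π)).
  u² squared terms: (5)²·∫cos(5x)² dx = 25·π/2 = 25*π/2;  (5)²·∫sin(2x)² dx = 25·π/2 = 25*π/2.
  u² cross terms: 2·(5)·(5)·∫cos(5x)·sin(2x) dx = 50·(-4/21) = -200/21.
  So ∫_0^π u² dx = 25*π/2 + 25*π/2 − 200/21 = -200/21 + 25*π.
  (u')² squared terms: (-25)²·∫sin(5x)² dx = 625·π/2 = 625*π/2;  (10)²·∫cos(2x)² dx = 100·π/2 = 50*π.
  (u')² cross terms: 2·(-25)·(10)·∫sin(5x)·cos(2x) dx = -500·(10/21) = -5000/21.
  So ∫_0^π (u')² dx = 625*π/2 + 50*π − 5000/21 = -5000/21 + 725*π/2.
||u||_{H^1}^2 = (-200/21 + 25*π) + (-5000/21 + 725*π/2) = -5200/21 + 775*π/2.


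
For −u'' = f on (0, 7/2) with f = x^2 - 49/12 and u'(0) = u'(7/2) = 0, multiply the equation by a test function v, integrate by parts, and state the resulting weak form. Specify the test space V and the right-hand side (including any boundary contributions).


V = H^1(0, 7/2) (no boundary constraint on v; u is determined up to an additive constant); weak form: ∫_0^7/2 u'v' dx = ∫_0^7/2 (x^2 - 49/12) v dx for all v ∈ V.

Multiply both sides by a test function v and integrate from 0 to 7/2:
  ∫_0^7/2 −u''(x) v(x) dx = ∫_0^7/2 f(x) v(x) dx.
Integrate the LHS by parts once:
  ∫_0^7/2 −u'' v dx = −[u'(x) v(x)]_0^7/2 + ∫_0^7/2 u'(x) v'(x) dx.
Thus ∫_0^7/2 u'(x) v'(x) dx = ∫_0^7/2 f(x) v(x) dx + [u'(x) v(x)]_0^7/2.
Choose V so that boundary terms are either known or forced to vanish.
u has homogeneous Neumann: u'(0) = u'(7/2) = 0. So [u' v]_0^7/2 = 0·v(7/2) − 0·v(0) = 0 for any v; take V = H^1(0, 7/2).
Weak formulation: find u (satisfying any essential BC) such that ∫_0^7/2 u'(x) v'(x) dx = ∫_0^7/2 f v dx for all v ∈ V (homogeneous Neumann, so boundary terms vanish).
Substituting f(x) = x^2 - 49/12, the right-hand side is ∫_0^7/2 (x^2 - 49/12) v dx.
Compatibility check (pure Neumann): taking v ≡ 1 ∈ V gives 0 = ∫_0^7/2 f dx + (0) − (0), i.e. ∫_0^7/2 f dx must equal u'(0) − u'(7/2) = 0. Indeed ∫_0^7/2 (x^2 - 49/12) dx = 0, so the data are compatible. The solution is then unique only up to an additive constant (fix it e.g. by requiring ∫_0^7/2 u dx = 0).


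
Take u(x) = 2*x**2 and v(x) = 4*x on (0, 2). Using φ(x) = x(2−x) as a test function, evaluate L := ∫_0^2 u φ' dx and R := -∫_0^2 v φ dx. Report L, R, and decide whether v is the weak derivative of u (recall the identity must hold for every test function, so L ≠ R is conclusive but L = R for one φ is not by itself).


LHS = -16/3, RHS = -16/3. Yes, v = u' weakly.

u(x) = 2*x**2, classical derivative u'(x) = 4*x.
φ(x) = x(2−x), so φ'(x) = 2 - 2*x.
Note φ(0) = φ(2) = 0, so the boundary term u·φ vanishes.
LHS = ∫_0^2 u(x) φ'(x) dx = ∫_0^2 (-4*x^3 + 4*x^2) dx. Term by term:
  ∫_0^2 -4*x^3 dx = -16;  ∫_0^2 4*x^2 dx = 32/3.
Sum: -16 + 32/3 = -16/3.
So LHS = -16/3.
∫_0^2 v(x) φ(x) dx = ∫_0^2 (-4*x^3 + 8*x^2) dx. Term by term:
  ∫_0^2 -4*x^3 dx = -16;  ∫_0^2 8*x^2 dx = 64/3.
Sum: -16 + 64/3 = 16/3.
So RHS = -∫_0^2 v(x) φ(x) dx = -16/3.
LHS = RHS, so the identity holds for this test φ.
Moreover u is smooth here and v(x) = u'(x) = 4*x pointwise, so the identity holds for every test function. Hence v is the weak derivative of u.


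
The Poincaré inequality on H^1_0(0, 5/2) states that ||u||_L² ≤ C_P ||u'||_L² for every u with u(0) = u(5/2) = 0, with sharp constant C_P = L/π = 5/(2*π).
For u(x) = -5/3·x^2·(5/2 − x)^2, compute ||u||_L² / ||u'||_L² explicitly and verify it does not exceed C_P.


||u||_L² / ||u'||_L² = 5*sqrt(3)/12 < C_P = 5/(2*π).

u(x) = -5/3·x^2·(5/2 − x)^2, so u'(x) = 5*x*(-8*x^2 + 30*x - 25)/6.
u(x) = -5/3·x^2·(5/2 − x)^2 vanishes at x = 0 and x = 5/2, so u ∈ H^1_0(0, 5/2). Differentiate via the product rule and integrate the resulting polynomials term by term.
  ∫_0^5/2 u² dx = ∫_0^5/2 (25*x^8/9 - 250*x^7/9 + 625*x^6/6 - 3125*x^5/18 + 15625*x^4/144) dx. Term by term:
    ∫_0^5/2 25*x^8/9 dx = 48828125/41472;  ∫_0^5/2 -250*x^7/9 dx = -48828125/9216;  ∫_0^5/2 625*x^6/6 dx = 48828125/5376;
    ∫_0^5/2 -3125*x^5/18 dx = -48828125/6912;  ∫_0^5/2 15625*x^4/144 dx = 9765625/4608.
  Sum: 48828125/41472 − 48828125/9216 + 48828125/5376 − 48828125/6912 + 9765625/4608 = 9765625/580608.
  ∫_0^5/2 (u')² dx = ∫_0^5/2 (400*x^6/9 - 1000*x^5/3 + 8125*x^4/9 - 3125*x^3/3 + 15625*x^2/36) dx. Term by term:
    ∫_0^5/2 400*x^6/9 dx = 1953125/504;  ∫_0^5/2 -1000*x^5/3 dx = -1953125/144;  ∫_0^5/2 8125*x^4/9 dx = 5078125/288;
    ∫_0^5/2 -3125*x^3/3 dx = -1953125/192;  ∫_0^5/2 15625*x^2/36 dx = 1953125/864.
  Sum: 1953125/504 − 1953125/144 + 5078125/288 − 1953125/192 + 1953125/864 = 390625/12096.
∫_0^5/2 u² dx = 9765625/580608, so ||u||_L² = 3125*sqrt(7)/2016.
∫_0^5/2 (u')² dx = 390625/12096, so ||u'||_L² = 625*sqrt(21)/504.
Ratio ||u||_L² / ||u'||_L² = 5*sqrt(3)/12.
Sharp Poincaré constant on H^1_0(0, 5/2) is C_P = L/π = 5/(2*π), achieved by sin(2*π/5·x).
A polynomial bump cannot attain the sharp Poincaré constant (only the first sine eigenfunction does), so the ratio is strictly less than C_P, consistent with ||u||_L² ≤ C_P ||u'||_L².


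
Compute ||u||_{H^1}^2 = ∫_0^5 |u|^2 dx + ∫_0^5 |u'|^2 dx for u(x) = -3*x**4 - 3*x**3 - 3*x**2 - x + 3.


||u||_{H^1}^2 = 464073125/84

The H^1 norm (squared) on an interval (0, L) is
  ||u||_{H^1}^2 = ∫_0^L u(x)^2 dx + ∫_0^L u'(x)^2 dx.
Compute u'(x) = -12*x**3 - 9*x**2 - 6*x - 1.
Then u(x)^2 = 9*x**8 + 18*x**7 + 27*x**6 + 24*x**5 - 3*x**4 - 12*x**3 - 17*x**2 - 6*x + 9 and u'(x)^2 = 144*x**6 + 216*x**5 + 225*x**4 + 132*x**3 + 54*x**2 + 12*x + 1.
Integrate each monomial from 0 to 5 using ∫_0^5 c·x^n dx = c·5^(n+1)/(n+1):
  ∫_0^5 u(x)^2 dx = ∫_0^5 (9*x^8 + 18*x^7 + 27*x^6 + 24*x^5 - 3*x^4 - 12*x^3 - 17*x^2 - 6*x + 9) dx. Term by term:
    ∫_0^5 9*x^8 dx = 1953125;  ∫_0^5 18*x^7 dx = 3515625/4;  ∫_0^5 27*x^6 dx = 2109375/7;
    ∫_0^5 24*x^5 dx = 62500;  ∫_0^5 -3*x^4 dx = -1875;  ∫_0^5 -12*x^3 dx = -1875;
    ∫_0^5 -17*x^2 dx = -2125/3;  ∫_0^5 -6*x dx = -75;  ∫_0^5 9 dx = 45.
  Sum: 1953125 + 3515625/4 + 2109375/7 + 62500 − 1875 − 1875 − 2125/3 − 75 + 45 = 268076105/84.
  ∫_0^5 u'(x)^2 dx = ∫_0^5 (144*x^6 + 216*x^5 + 225*x^4 + 132*x^3 + 54*x^2 + 12*x + 1) dx. Term by term:
    ∫_0^5 144*x^6 dx = 11250000/7;  ∫_0^5 216*x^5 dx = 562500;  ∫_0^5 225*x^4 dx = 140625;
    ∫_0^5 132*x^3 dx = 20625;  ∫_0^5 54*x^2 dx = 2250;  ∫_0^5 12*x dx = 150;
    ∫_0^5 1 dx = 5.
  Sum: 11250000/7 + 562500 + 140625 + 20625 + 2250 + 150 + 5 = 16333085/7.
Adding: ||u||_{H^1}^2 = 268076105/84 + 16333085/7 = 464073125/84.


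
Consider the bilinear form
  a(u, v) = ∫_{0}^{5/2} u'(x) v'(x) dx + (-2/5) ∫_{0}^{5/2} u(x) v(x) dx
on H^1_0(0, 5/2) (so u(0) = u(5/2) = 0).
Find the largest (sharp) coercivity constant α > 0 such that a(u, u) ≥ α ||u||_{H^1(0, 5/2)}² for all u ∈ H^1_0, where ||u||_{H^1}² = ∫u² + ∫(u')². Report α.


α = 2*(-5 + 2*π^2)/(25 + 4*π^2)

Coercivity of a(·,·) on H^1_0(0, 5/2) means a(u, u) ≥ α ||u||_{H^1}² for every u ∈ H^1_0.
The interval has length L = 5/2, and Poincaré/coercivity depend only on L. Here a(u, u) = ∫(u')² + (-2/5)·∫u².
Here c = -2/5 < 0 with |c| < (π/L)² = 4*π^2/25, so coercivity still holds. The condition a(u,u) ≥ α||u||_{H^1}² reads (1−α)∫(u')² ≥ (α−c)∫u². Any admissible α is ≤ 1 (rapidly oscillating u have ∫u²/∫(u')² → 0), and α = 1 would force 0 ≥ (1−c)∫u², impossible since c < 1; so 1−α > 0. By the sharp Poincaré inequality on H^1_0 of an interval of length L, ∫(u')² ≥ (π/L)²∫u² with equality for the first sine mode sin(π(x−x₀)/L) (x₀ the left endpoint), so the inequality holds for all u iff (1−α)(π/L)² ≥ α − c, i.e. α ≤ ((π/L)² + c)/((π/L)² + 1) = (1 + c(L/π)²)/(1 + (L/π)²). (Direct route, valid since c ≤ 0: Poincaré gives c∫u² ≥ c(L/π)²∫(u')², so a(u,u) ≥ (1 + c(L/π)²)∫(u')², while ||u||_{H^1}² ≤ (1 + (L/π)²)∫(u')²; dividing yields the same α.) With (π/L)² = 4*π^2/25 and c = -2/5, the largest admissible constant is α = ((π/L)² + c)/((π/L)² + 1).
Simplifying, α = 2*(-5 + 2*π^2)/(25 + 4*π^2).


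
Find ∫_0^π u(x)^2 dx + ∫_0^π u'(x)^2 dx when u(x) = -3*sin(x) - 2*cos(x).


||u||_{H^1(0,π)}^2 = 13*π

u'(x) = 2*sin(x) - 3*cos(x).
Expand u² and (u')² and integrate term by term on (0, π), using: for integers n ≥ 1, ∫_0^π sin²(nx) dx = ∫_0^π cos²(nx) dx = π/2; for n ≠ n', ∫_0^π sin(nx)sin(n'x) dx = ∫_0^π cos(nx)cos(n'x) dx = 0; and by product-to-sum, ∫_0^π sin(nx)cos(n'x) dx = ½∫_0^π [sin((n+n')x) + sin((n−n')x)] dx, which is 0 when n+n' is even and 2n/(n²−n'²) when n+n' is odd (it need not vanish on (0, π)).
  u² squared terms: (-3)²·∫sin(x)² dx = 9·π/2 = 9*π/2;  (-2)²·∫cos(x)² dx = 4·π/2 = 2*π.
  u² cross terms: 2·(-3)·(-2)·∫sin(x)·cos(x) dx = 12·(0) = 0.
  So ∫_0^π u² dx = 9*π/2 + 2*π + 0 = 13*π/2.
  (u')² squared terms: (-3)²·∫cos(x)² dx = 9·π/2 = 9*π/2;  (2)²·∫sin(x)² dx = 4·π/2 = 2*π.
  (u')² cross terms: 2·(-3)·(2)·∫cos(x)·sin(x) dx = -12·(0) = 0.
  So ∫_0^π (u')² dx = 9*π/2 + 2*π + 0 = 13*π/2.
||u||_{H^1}^2 = (13*π/2) + (13*π/2) = 13*π.


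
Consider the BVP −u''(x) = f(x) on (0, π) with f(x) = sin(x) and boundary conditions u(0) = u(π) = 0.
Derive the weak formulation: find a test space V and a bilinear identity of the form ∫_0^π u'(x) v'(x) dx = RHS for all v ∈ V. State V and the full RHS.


V = H^1_0(0, π) (so v(0) = v(π) = 0); weak form: ∫_0^π u'v' dx = ∫_0^π (sin(x)) v dx for all v ∈ V.

Multiply both sides by a test function v and integrate from 0 to π:
  ∫_0^π −u''(x) v(x) dx = ∫_0^π f(x) v(x) dx.
Integrate the LHS by parts once:
  ∫_0^π −u'' v dx = −[u'(x) v(x)]_0^π + ∫_0^π u'(x) v'(x) dx.
Thus ∫_0^π u'(x) v'(x) dx = ∫_0^π f(x) v(x) dx + [u'(x) v(x)]_0^π.
Choose V so that boundary terms are either known or forced to vanish.
u is Dirichlet: u(0) = u(π) = 0. Let V = H^1_0(0, π); then v(0) = v(π) = 0, and [u' v]_0^π = 0.
Weak formulation: find u (satisfying any essential BC) such that ∫_0^π u'(x) v'(x) dx = ∫_0^π f v dx for all v ∈ V.
Substituting f(x) = sin(x), the right-hand side is ∫_0^π (sin(x)) v dx.


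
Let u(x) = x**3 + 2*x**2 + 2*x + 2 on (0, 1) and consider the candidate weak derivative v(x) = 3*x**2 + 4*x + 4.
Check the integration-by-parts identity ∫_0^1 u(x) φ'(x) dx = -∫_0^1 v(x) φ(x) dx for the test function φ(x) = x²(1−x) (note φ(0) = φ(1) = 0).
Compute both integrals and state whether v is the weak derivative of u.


LHS = -7/15, RHS = -19/30. No, v is not the weak derivative of u.

u(x) = x**3 + 2*x**2 + 2*x + 2, classical derivative u'(x) = 3*x**2 + 4*x + 2.
φ(x) = x²(1−x), so φ'(x) = x*(2 - 3*x).
Note φ(0) = φ(1) = 0, so the boundary term u·φ vanishes.
LHS = ∫_0^1 u(x) φ'(x) dx = ∫_0^1 (-3*x^5 - 4*x^4 - 2*x^3 - 2*x^2 + 4*x) dx. Term by term:
  ∫_0^1 -3*x^5 dx = -1/2;  ∫_0^1 -4*x^4 dx = -4/5;  ∫_0^1 -2*x^3 dx = -1/2;
  ∫_0^1 -2*x^2 dx = -2/3;  ∫_0^1 4*x dx = 2.
Sum: -1/2 − 4/5 − 1/2 − 2/3 + 2 = -7/15.
So LHS = -7/15.
∫_0^1 v(x) φ(x) dx = ∫_0^1 (-3*x^5 - x^4 + 4*x^2) dx. Term by term:
  ∫_0^1 -3*x^5 dx = -1/2;  ∫_0^1 -x^4 dx = -1/5;  ∫_0^1 4*x^2 dx = 4/3.
Sum: -1/2 − 1/5 + 4/3 = 19/30.
So RHS = -∫_0^1 v(x) φ(x) dx = -19/30.
LHS − RHS = 1/6 ≠ 0, so the identity fails.
(For a valid weak derivative the identity must hold for EVERY test function, in particular this one. The failure shows v is NOT the weak derivative of u.)
Correct weak derivative would be u'(x) = 3*x**2 + 4*x + 2.


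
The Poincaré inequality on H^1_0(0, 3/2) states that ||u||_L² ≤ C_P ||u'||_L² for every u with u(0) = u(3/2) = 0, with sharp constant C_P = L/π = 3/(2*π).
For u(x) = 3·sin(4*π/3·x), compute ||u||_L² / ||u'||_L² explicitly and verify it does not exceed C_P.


||u||_L² / ||u'||_L² = 3/(4*π) < C_P = 3/(2*π).

u(x) = 3·sin(4*π/3·x), so u'(x) = 4*π*cos(4*π*x/3).
Writing u(x) = A·sin(kπx/L) with A = 3 and k = 2, use ∫_0^L sin²(kπx/L) dx = L/2 and ∫_0^L cos²(kπx/L) dx = L/2.
u² = 9·sin²(4*π/3·x) and (u')² = 16*π^2·cos²(4*π/3·x), and each of sin², cos² integrates to L/2 = 3/4 over (0, 3/2).
∫_0^3/2 u² dx = 27/4, so ||u||_L² = 3*sqrt(3)/2.
∫_0^3/2 (u')² dx = 12*π^2, so ||u'||_L² = 2*sqrt(3)*π.
Ratio ||u||_L² / ||u'||_L² = 3/(4*π).
Sharp Poincaré constant on H^1_0(0, 3/2) is C_P = L/π = 3/(2*π), achieved by sin(2*π/3·x).
This is the k = 2 harmonic; the ratio L/(kπ) is strictly less than C_P = L/π, consistent with the sharp inequality ||u||_L² ≤ C_P ||u'||_L².
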